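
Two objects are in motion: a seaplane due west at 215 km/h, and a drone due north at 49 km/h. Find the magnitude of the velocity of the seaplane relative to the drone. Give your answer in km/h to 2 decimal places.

220.51 km/h

Taking east as x and north as y: seaplane velocity = (-215.000, 0.000) km/h; drone velocity = (0.000, 49.000) km/h.
Velocity of seaplane relative to drone = (-215.000, 0.000) − (0.000, 49.000) = (-215.000, -49.000) km/h.
Magnitude = |(-215.000, -49.000)| = 220.513 km/h.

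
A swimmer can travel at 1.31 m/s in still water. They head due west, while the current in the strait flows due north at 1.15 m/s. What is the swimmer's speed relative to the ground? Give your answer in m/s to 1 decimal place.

1.7 m/s

Taking east as x and north as y: velocity relative to the water = (-1.310, 0.000) m/s; the water relative to ground = (0.000, 1.150) m/s.
Velocity relative to ground = (-1.310, 0.000) + (0.000, 1.150) = (-1.310, 1.150) m/s.
Speed = |(-1.310, 1.150)| = 1.743 m/s.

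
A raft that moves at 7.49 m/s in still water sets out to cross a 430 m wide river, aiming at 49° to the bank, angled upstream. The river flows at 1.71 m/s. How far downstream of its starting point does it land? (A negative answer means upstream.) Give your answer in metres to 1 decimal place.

-243.7 m

Perpendicular speed = 5.653 m/s; crossing time = 430 / 5.653 = 76.069 s.
Net downstream speed = -3.204 m/s.
Drift = -3.204 × 76.069 = -243.716 m (upstream).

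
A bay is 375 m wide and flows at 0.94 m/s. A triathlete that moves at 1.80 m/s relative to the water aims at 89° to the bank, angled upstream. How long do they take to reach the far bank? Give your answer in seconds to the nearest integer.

The component of the triathlete's velocity perpendicular to the bank is 1.80 × sin 89° = 1.800 m/s.
The flow acts along the bank and has no component across it.
Time = 375 / 1.800 = 208.365 s.

208 s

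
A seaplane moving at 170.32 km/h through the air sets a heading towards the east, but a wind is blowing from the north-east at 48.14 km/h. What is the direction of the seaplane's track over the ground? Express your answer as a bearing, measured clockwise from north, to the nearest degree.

104°

Taking east as x and north as y: velocity relative to the air = (170.320, 0.000) km/h; the air relative to ground = (-34.040, -34.040) km/h.
Velocity relative to ground = (170.320, 0.000) + (-34.040, -34.040) = (136.280, -34.040) km/h.
Bearing = atan2(136.28, -34.04) = 104.02° clockwise from north.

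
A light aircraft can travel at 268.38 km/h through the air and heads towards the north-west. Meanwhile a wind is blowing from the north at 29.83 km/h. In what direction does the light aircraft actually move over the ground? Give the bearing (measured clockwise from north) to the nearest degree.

Taking east as x and north as y: velocity relative to the air = (-189.773, 189.773) km/h; the air relative to ground = (0.000, -29.830) km/h.
Velocity relative to ground = (-189.773, 189.773) + (0.000, -29.830) = (-189.773, 159.943) km/h.
Bearing = atan2(-189.77, 159.94) = 310.12° clockwise from north.

310°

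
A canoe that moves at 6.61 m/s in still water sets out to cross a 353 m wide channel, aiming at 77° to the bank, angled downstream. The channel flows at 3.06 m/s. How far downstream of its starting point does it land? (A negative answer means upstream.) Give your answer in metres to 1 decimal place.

249.2 m

Perpendicular speed = 6.441 m/s; crossing time = 353 / 6.441 = 54.809 s.
Net downstream speed = 4.547 m/s.
Drift = 4.547 × 54.809 = 249.211 m (downstream).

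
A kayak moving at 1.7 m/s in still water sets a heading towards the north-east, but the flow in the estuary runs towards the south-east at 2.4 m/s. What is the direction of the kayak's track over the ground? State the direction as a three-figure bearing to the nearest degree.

100°

Taking east as x and north as y: velocity relative to the water = (1.202, 1.202) m/s; the water relative to ground = (1.697, -1.697) m/s.
Velocity relative to ground = (1.202, 1.202) + (1.697, -1.697) = (2.899, -0.495) m/s.
Bearing = atan2(2.90, -0.49) = 99.69° clockwise from north.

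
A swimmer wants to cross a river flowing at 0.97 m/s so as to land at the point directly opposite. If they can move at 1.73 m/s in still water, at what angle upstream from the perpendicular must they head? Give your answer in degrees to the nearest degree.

34°

To cancel the current, the upstream component of the swimmer's velocity must equal the flow: 1.73 sin θ = 0.97.
sin θ = 0.97 / 1.73 = 0.5607.
θ = arcsin(0.5607) = 34.104°.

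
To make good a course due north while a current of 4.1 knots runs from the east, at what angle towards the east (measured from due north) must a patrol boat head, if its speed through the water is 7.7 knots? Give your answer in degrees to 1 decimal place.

32.2°

The current pushes perpendicular to the desired track; the heading must have a component into the current equal to 4.1 knots: 7.7 sin θ = 4.1.
sin θ = 0.5325, so θ = 32.172°.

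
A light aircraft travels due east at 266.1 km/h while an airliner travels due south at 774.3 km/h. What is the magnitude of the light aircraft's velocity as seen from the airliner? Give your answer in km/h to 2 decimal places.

Taking east as x and north as y: light aircraft velocity = (266.100, 0.000) km/h; airliner velocity = (0.000, -774.300) km/h.
Velocity of light aircraft relative to airliner = (266.100, 0.000) − (0.000, -774.300) = (266.100, 774.300) km/h.
Magnitude = |(266.100, 774.300)| = 818.749 km/h.

818.75 km/h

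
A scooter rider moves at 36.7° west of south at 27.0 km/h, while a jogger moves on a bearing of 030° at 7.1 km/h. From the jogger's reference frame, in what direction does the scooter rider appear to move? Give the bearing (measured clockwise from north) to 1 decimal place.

Taking east as x and north as y: scooter rider velocity = (-16.136, -21.648) km/h; jogger velocity = (3.550, 6.149) km/h.
Velocity of scooter rider relative to jogger = (-16.136, -21.648) − (3.550, 6.149) = (-19.686, -27.797) km/h.
Bearing = atan2(-19.69, -27.80) = 215.31° clockwise from north.

215.3°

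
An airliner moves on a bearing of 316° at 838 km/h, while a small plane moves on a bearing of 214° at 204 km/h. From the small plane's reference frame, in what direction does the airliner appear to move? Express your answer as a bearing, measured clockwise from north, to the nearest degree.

Taking east as x and north as y: airliner velocity = (-582.124, 602.807) km/h; small plane velocity = (-114.075, -169.124) km/h.
Velocity of airliner relative to small plane = (-582.124, 602.807) − (-114.075, -169.124) = (-468.048, 771.930) km/h.
Bearing = atan2(-468.05, 771.93) = 328.77° clockwise from north.

329°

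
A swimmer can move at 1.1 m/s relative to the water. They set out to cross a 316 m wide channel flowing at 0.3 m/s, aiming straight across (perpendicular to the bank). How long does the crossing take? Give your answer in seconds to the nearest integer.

The component of the swimmer's velocity perpendicular to the bank is 1.1 m/s.
Only the cross-stream component determines the crossing time; the current contributes nothing perpendicular to the bank.
Time = 316 / 1.100 = 287.273 s.

287 s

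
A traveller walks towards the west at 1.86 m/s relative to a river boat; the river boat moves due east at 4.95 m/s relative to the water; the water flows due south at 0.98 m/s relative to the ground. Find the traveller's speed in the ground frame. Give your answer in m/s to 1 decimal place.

3.2 m/s

In east/north components (m/s): traveller relative to river boat = (-1.860, 0.000); river boat relative to water = (4.950, 0.000); water relative to ground = (0.000, -0.980).
Sum = (3.090, -0.980) m/s.
Speed = |(3.090, -0.980)| = 3.242 m/s.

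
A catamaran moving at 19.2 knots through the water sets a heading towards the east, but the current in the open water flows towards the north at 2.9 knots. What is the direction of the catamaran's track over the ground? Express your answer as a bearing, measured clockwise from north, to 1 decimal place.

Taking east as x and north as y: velocity relative to the water = (19.200, 0.000) knots; the water relative to ground = (0.000, 2.900) knots.
Velocity relative to ground = (19.200, 0.000) + (0.000, 2.900) = (19.200, 2.900) knots.
Bearing = atan2(19.20, 2.90) = 81.41° clockwise from north.

081.4°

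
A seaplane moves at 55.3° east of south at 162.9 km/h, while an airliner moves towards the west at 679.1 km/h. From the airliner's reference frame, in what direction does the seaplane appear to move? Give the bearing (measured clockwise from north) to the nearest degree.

Taking east as x and north as y: seaplane velocity = (133.927, -92.736) km/h; airliner velocity = (-679.100, 0.000) km/h.
Velocity of seaplane relative to airliner = (133.927, -92.736) − (-679.100, 0.000) = (813.027, -92.736) km/h.
Bearing = atan2(813.03, -92.74) = 96.51° clockwise from north.

097°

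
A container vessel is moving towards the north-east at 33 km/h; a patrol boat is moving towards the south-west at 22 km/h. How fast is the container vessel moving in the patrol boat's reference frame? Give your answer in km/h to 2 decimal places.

Taking east as x and north as y: container vessel velocity = (23.335, 23.335) km/h; patrol boat velocity = (-15.556, -15.556) km/h.
Velocity of container vessel relative to patrol boat = (23.335, 23.335) − (-15.556, -15.556) = (38.891, 38.891) km/h.
Magnitude = |(38.891, 38.891)| = 55.000 km/h.

55.00 km/h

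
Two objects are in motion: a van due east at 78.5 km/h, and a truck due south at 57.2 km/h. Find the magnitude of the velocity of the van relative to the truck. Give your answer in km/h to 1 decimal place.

97.1 km/h

Taking east as x and north as y: van velocity = (78.500, 0.000) km/h; truck velocity = (0.000, -57.200) km/h.
Velocity of van relative to truck = (78.500, 0.000) − (0.000, -57.200) = (78.500, 57.200) km/h.
Magnitude = |(78.500, 57.200)| = 97.129 km/h.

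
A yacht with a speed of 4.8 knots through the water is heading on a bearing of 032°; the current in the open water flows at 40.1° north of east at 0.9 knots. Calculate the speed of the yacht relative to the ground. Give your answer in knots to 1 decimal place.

Taking east as x and north as y: velocity relative to the water = (2.544, 4.071) knots; the water relative to ground = (0.688, 0.580) knots.
Velocity relative to ground = (2.544, 4.071) + (0.688, 0.580) = (3.232, 4.650) knots.
Speed = |(3.232, 4.650)| = 5.663 knots.

5.7 knots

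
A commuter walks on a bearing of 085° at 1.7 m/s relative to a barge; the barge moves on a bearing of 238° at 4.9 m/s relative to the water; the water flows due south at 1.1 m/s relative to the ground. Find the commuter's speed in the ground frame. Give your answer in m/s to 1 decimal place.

4.3 m/s

In east/north components (m/s): commuter relative to barge = (1.694, 0.148); barge relative to water = (-4.155, -2.597); water relative to ground = (0.000, -1.100).
Sum = (-2.462, -3.548) m/s.
Speed = |(-2.462, -3.548)| = 4.319 m/s.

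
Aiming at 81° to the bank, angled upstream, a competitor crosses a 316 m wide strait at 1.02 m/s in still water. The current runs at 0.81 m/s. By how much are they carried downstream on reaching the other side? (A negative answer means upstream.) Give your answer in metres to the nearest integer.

Perpendicular speed = 1.007 m/s; crossing time = 316 / 1.007 = 313.666 s.
Net downstream speed = 0.650 m/s.
Drift = 0.650 × 313.666 = 204.020 m (downstream).

204 m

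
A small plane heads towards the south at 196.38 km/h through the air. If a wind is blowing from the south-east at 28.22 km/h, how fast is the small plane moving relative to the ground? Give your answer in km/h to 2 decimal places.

Taking east as x and north as y: velocity relative to the air = (0.000, -196.380) km/h; the air relative to ground = (-19.955, 19.955) km/h.
Velocity relative to ground = (0.000, -196.380) + (-19.955, 19.955) = (-19.955, -176.425) km/h.
Speed = |(-19.955, -176.425)| = 177.550 km/h.

177.55 km/h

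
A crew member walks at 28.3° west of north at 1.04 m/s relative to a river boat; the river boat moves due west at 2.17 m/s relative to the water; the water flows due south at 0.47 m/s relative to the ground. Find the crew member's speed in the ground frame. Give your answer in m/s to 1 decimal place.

2.7 m/s

In east/north components (m/s): crew member relative to river boat = (-0.493, 0.916); river boat relative to water = (-2.170, 0.000); water relative to ground = (0.000, -0.470).
Sum = (-2.663, 0.446) m/s.
Speed = |(-2.663, 0.446)| = 2.700 m/s.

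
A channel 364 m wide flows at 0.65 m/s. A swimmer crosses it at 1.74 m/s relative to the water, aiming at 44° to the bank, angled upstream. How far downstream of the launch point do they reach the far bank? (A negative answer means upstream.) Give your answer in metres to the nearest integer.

Perpendicular speed = 1.209 m/s; crossing time = 364 / 1.209 = 301.149 s.
Net downstream speed = -0.602 m/s.
Drift = -0.602 × 301.149 = -181.186 m (upstream).

-181 m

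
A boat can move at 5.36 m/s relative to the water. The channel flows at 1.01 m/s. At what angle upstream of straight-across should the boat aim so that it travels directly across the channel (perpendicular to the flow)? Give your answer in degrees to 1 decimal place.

10.9°

To cancel the current, the upstream component of the boat's velocity must equal the flow: 5.36 sin θ = 1.01.
sin θ = 1.01 / 5.36 = 0.1884.
θ = arcsin(0.1884) = 10.861°.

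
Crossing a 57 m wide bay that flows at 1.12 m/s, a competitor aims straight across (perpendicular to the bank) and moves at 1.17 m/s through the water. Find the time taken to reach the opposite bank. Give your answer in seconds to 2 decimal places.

The component of the competitor's velocity perpendicular to the bank is 1.17 m/s.
The flow acts along the bank and has no component across it.
Time = 57 / 1.170 = 48.718 s.

48.72 s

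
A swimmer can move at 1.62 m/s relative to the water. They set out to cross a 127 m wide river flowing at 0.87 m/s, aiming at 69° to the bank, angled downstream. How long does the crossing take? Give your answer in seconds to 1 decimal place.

84.0 s

The component of the swimmer's velocity perpendicular to the bank is 1.62 × sin 69° = 1.512 m/s.
Only the cross-stream component determines the crossing time; the current contributes nothing perpendicular to the bank.
Time = 127 / 1.512 = 83.972 s.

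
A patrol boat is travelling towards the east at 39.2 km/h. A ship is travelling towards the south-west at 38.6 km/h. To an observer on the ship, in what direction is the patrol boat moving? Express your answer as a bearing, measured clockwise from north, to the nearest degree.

Taking east as x and north as y: patrol boat velocity = (39.200, 0.000) km/h; ship velocity = (-27.294, -27.294) km/h.
Velocity of patrol boat relative to ship = (39.200, 0.000) − (-27.294, -27.294) = (66.494, 27.294) km/h.
Bearing = atan2(66.49, 27.29) = 67.68° clockwise from north.

068°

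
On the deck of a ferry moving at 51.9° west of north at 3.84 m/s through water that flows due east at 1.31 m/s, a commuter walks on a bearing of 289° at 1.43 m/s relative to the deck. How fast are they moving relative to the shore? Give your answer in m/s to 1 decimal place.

4.2 m/s

In east/north components (m/s): commuter relative to ferry = (-1.352, 0.466); ferry relative to water = (-3.022, 2.369); water relative to ground = (1.310, 0.000).
Sum = (-3.064, 2.835) m/s.
Speed = |(-3.064, 2.835)| = 4.174 m/s.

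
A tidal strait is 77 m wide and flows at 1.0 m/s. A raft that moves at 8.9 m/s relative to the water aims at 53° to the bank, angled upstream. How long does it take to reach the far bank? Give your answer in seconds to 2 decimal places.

10.83 s

The component of the raft's velocity perpendicular to the bank is 8.9 × sin 53° = 7.108 m/s.
Only the cross-stream component determines the crossing time; the current contributes nothing perpendicular to the bank.
Time = 77 / 7.108 = 10.833 s.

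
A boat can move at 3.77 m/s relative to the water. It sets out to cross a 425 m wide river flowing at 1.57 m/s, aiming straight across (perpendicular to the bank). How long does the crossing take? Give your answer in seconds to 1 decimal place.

112.7 s

The component of the boat's velocity perpendicular to the bank is 3.77 m/s.
The flow acts along the bank and has no component across it.
Time = 425 / 3.770 = 112.732 s.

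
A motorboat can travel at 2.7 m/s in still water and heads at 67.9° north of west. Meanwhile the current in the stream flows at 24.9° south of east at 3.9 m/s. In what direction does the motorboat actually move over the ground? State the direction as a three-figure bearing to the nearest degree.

Taking east as x and north as y: velocity relative to the water = (-1.016, 2.502) m/s; the water relative to ground = (3.537, -1.642) m/s.
Velocity relative to ground = (-1.016, 2.502) + (3.537, -1.642) = (2.522, 0.860) m/s.
Bearing = atan2(2.52, 0.86) = 71.18° clockwise from north.

071°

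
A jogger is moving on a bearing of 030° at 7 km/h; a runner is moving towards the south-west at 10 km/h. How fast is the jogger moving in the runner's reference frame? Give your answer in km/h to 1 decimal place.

16.9 km/h

Taking east as x and north as y: jogger velocity = (3.500, 6.062) km/h; runner velocity = (-7.071, -7.071) km/h.
Velocity of jogger relative to runner = (3.500, 6.062) − (-7.071, -7.071) = (10.571, 13.133) km/h.
Magnitude = |(10.571, 13.133)| = 16.859 km/h.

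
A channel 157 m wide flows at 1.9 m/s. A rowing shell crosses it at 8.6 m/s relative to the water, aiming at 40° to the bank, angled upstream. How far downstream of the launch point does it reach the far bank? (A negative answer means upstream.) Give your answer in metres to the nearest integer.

Perpendicular speed = 5.528 m/s; crossing time = 157 / 5.528 = 28.401 s.
Net downstream speed = -4.688 m/s.
Drift = -4.688 × 28.401 = -133.143 m (upstream).

-133 m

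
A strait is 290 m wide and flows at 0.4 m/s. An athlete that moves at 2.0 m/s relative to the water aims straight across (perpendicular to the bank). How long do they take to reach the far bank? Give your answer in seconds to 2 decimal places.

145.00 s

The component of the athlete's velocity perpendicular to the bank is 2.0 m/s.
The current is parallel to the bank, so it does not affect the crossing time.
Time = 290 / 2.000 = 145.000 s.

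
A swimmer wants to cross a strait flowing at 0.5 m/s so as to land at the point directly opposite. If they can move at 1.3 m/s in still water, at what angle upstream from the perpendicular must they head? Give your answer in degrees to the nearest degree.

23°

To cancel the current, the upstream component of the swimmer's velocity must equal the flow: 1.3 sin θ = 0.5.
sin θ = 0.5 / 1.3 = 0.3846.
θ = arcsin(0.3846) = 22.620°.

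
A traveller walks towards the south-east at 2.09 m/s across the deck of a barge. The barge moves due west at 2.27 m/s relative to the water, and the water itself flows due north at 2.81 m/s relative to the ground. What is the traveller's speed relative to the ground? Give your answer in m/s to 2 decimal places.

In east/north components (m/s): traveller relative to barge = (1.478, -1.478); barge relative to water = (-2.270, 0.000); water relative to ground = (0.000, 2.810).
Sum = (-0.792, 1.332) m/s.
Speed = |(-0.792, 1.332)| = 1.550 m/s.

1.55 m/s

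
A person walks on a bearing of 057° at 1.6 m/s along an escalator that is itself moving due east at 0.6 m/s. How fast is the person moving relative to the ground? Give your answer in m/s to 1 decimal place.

2.1 m/s

Taking east as x and north as y: escalator velocity = (0.600, 0.000) m/s; person velocity relative to escalator = (1.342, 0.871) m/s.
Velocity relative to ground = (0.600, 0.000) + (1.342, 0.871) = (1.942, 0.871) m/s.
Speed = |(1.942, 0.871)| = 2.128 m/s.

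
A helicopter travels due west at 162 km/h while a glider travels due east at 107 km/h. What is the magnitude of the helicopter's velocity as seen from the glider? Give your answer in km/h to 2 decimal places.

Taking east as x and north as y: helicopter velocity = (-162.000, 0.000) km/h; glider velocity = (107.000, 0.000) km/h.
Velocity of helicopter relative to glider = (-162.000, 0.000) − (107.000, 0.000) = (-269.000, 0.000) km/h.
Magnitude = |(-269.000, 0.000)| = 269.000 km/h.

269.00 km/h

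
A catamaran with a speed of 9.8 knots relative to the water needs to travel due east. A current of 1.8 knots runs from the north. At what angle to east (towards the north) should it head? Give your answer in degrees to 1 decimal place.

10.6°

The current pushes perpendicular to the desired track; the heading must have a component into the current equal to 1.8 knots: 9.8 sin θ = 1.8.
sin θ = 0.1837, so θ = 10.584°.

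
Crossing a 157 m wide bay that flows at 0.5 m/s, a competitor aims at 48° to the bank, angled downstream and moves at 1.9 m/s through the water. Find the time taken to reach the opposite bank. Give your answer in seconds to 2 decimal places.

111.19 s

The component of the competitor's velocity perpendicular to the bank is 1.9 × sin 48° = 1.412 m/s.
Only the cross-stream component determines the crossing time; the current contributes nothing perpendicular to the bank.
Time = 157 / 1.412 = 111.192 s.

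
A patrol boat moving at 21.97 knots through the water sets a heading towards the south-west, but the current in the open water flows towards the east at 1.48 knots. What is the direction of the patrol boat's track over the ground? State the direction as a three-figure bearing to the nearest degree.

Taking east as x and north as y: velocity relative to the water = (-15.535, -15.535) knots; the water relative to ground = (1.480, 0.000) knots.
Velocity relative to ground = (-15.535, -15.535) + (1.480, 0.000) = (-14.055, -15.535) knots.
Bearing = atan2(-14.06, -15.54) = 222.14° clockwise from north.

222°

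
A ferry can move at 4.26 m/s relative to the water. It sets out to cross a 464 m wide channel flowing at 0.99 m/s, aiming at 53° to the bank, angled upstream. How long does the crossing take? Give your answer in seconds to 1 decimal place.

The component of the ferry's velocity perpendicular to the bank is 4.26 × sin 53° = 3.402 m/s.
The flow acts along the bank and has no component across it.
Time = 464 / 3.402 = 136.383 s.

136.4 s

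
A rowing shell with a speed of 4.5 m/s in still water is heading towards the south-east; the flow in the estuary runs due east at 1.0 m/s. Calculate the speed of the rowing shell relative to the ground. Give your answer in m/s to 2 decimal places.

Taking east as x and north as y: velocity relative to the water = (3.182, -3.182) m/s; the water relative to ground = (1.000, 0.000) m/s.
Velocity relative to ground = (3.182, -3.182) + (1.000, 0.000) = (4.182, -3.182) m/s.
Speed = |(4.182, -3.182)| = 5.255 m/s.

5.25 m/s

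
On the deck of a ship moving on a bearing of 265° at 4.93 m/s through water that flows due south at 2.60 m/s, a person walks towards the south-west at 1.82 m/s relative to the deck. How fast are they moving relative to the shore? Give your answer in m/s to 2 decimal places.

In east/north components (m/s): person relative to ship = (-1.287, -1.287); ship relative to water = (-4.911, -0.430); water relative to ground = (0.000, -2.600).
Sum = (-6.198, -4.317) m/s.
Speed = |(-6.198, -4.317)| = 7.553 m/s.

7.55 m/s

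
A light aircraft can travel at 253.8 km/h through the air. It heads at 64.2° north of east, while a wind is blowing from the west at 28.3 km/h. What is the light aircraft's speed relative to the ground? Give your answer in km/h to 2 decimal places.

Taking east as x and north as y: velocity relative to the air = (110.462, 228.501) km/h; the air relative to ground = (28.300, 0.000) km/h.
Velocity relative to ground = (110.462, 228.501) + (28.300, 0.000) = (138.762, 228.501) km/h.
Speed = |(138.762, 228.501)| = 267.334 km/h.

267.33 km/h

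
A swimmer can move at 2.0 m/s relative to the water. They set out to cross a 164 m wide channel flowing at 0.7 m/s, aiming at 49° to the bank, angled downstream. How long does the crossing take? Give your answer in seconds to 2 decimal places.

The component of the swimmer's velocity perpendicular to the bank is 2.0 × sin 49° = 1.509 m/s.
Only the cross-stream component determines the crossing time; the current contributes nothing perpendicular to the bank.
Time = 164 / 1.509 = 108.651 s.

108.65 s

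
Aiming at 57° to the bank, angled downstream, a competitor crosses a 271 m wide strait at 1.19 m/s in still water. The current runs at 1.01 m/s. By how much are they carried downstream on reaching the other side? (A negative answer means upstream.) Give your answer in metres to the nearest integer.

Perpendicular speed = 0.998 m/s; crossing time = 271 / 0.998 = 271.538 s.
Net downstream speed = 1.658 m/s.
Drift = 1.658 × 271.538 = 450.243 m (downstream).

450 m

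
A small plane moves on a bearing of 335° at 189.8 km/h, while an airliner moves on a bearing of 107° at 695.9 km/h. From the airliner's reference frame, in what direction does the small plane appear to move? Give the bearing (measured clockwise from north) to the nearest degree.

Taking east as x and north as y: small plane velocity = (-80.213, 172.017) km/h; airliner velocity = (665.492, -203.461) km/h.
Velocity of small plane relative to airliner = (-80.213, 172.017) − (665.492, -203.461) = (-745.705, 375.479) km/h.
Bearing = atan2(-745.71, 375.48) = 296.73° clockwise from north.

297°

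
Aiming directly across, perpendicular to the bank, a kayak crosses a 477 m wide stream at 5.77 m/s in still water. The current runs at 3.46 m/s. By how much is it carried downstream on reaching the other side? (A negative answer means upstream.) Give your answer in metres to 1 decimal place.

286.0 m

Perpendicular speed = 5.770 m/s; crossing time = 477 / 5.770 = 82.669 s.
Net downstream speed = 3.460 m/s.
Drift = 3.460 × 82.669 = 286.035 m (downstream).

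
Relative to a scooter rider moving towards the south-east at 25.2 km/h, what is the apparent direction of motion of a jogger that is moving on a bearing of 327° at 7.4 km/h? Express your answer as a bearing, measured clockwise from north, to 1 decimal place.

Taking east as x and north as y: jogger velocity = (-4.030, 6.206) km/h; scooter rider velocity = (17.819, -17.819) km/h.
Velocity of jogger relative to scooter rider = (-4.030, 6.206) − (17.819, -17.819) = (-21.849, 24.025) km/h.
Bearing = atan2(-21.85, 24.03) = 317.72° clockwise from north.

317.7°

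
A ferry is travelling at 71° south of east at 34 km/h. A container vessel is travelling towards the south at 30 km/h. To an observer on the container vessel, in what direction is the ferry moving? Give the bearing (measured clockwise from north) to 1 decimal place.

101.0°

Taking east as x and north as y: ferry velocity = (11.069, -32.148) km/h; container vessel velocity = (0.000, -30.000) km/h.
Velocity of ferry relative to container vessel = (11.069, -32.148) − (0.000, -30.000) = (11.069, -2.148) km/h.
Bearing = atan2(11.07, -2.15) = 100.98° clockwise from north.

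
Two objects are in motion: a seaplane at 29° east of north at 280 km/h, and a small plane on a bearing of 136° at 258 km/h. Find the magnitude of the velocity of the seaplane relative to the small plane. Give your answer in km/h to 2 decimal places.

432.67 km/h

Taking east as x and north as y: seaplane velocity = (135.747, 244.894) km/h; small plane velocity = (179.222, -185.590) km/h.
Velocity of seaplane relative to small plane = (135.747, 244.894) − (179.222, -185.590) = (-43.475, 430.483) km/h.
Magnitude = |(-43.475, 430.483)| = 432.673 km/h.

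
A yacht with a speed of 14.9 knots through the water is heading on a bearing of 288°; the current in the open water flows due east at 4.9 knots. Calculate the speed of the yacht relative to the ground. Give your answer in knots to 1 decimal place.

Taking east as x and north as y: velocity relative to the water = (-14.171, 4.604) knots; the water relative to ground = (4.900, 0.000) knots.
Velocity relative to ground = (-14.171, 4.604) + (4.900, 0.000) = (-9.271, 4.604) knots.
Speed = |(-9.271, 4.604)| = 10.351 knots.

10.4 knots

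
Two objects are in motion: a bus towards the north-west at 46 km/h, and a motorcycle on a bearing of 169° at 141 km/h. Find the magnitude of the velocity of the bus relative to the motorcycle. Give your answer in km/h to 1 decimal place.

181.0 km/h

Taking east as x and north as y: bus velocity = (-32.527, 32.527) km/h; motorcycle velocity = (26.904, -138.409) km/h.
Velocity of bus relative to motorcycle = (-32.527, 32.527) − (26.904, -138.409) = (-59.431, 170.936) km/h.
Magnitude = |(-59.431, 170.936)| = 180.973 km/h.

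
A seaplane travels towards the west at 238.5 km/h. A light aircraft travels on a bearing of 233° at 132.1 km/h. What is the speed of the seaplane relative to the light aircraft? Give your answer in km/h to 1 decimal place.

Taking east as x and north as y: seaplane velocity = (-238.500, 0.000) km/h; light aircraft velocity = (-105.500, -79.500) km/h.
Velocity of seaplane relative to light aircraft = (-238.500, 0.000) − (-105.500, -79.500) = (-133.000, 79.500) km/h.
Magnitude = |(-133.000, 79.500)| = 154.949 km/h.

154.9 km/h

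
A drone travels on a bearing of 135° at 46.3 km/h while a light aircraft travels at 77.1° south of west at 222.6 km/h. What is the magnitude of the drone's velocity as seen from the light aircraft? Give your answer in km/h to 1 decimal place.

Taking east as x and north as y: drone velocity = (32.739, -32.739) km/h; light aircraft velocity = (-49.695, -216.982) km/h.
Velocity of drone relative to light aircraft = (32.739, -32.739) − (-49.695, -216.982) = (82.435, 184.243) km/h.
Magnitude = |(82.435, 184.243)| = 201.844 km/h.

201.8 km/h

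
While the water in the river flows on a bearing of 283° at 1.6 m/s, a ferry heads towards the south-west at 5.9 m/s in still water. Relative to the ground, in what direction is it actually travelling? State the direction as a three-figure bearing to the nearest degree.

236°

Taking east as x and north as y: velocity relative to the water = (-4.172, -4.172) m/s; the water relative to ground = (-1.559, 0.360) m/s.
Velocity relative to ground = (-4.172, -4.172) + (-1.559, 0.360) = (-5.731, -3.812) m/s.
Bearing = atan2(-5.73, -3.81) = 236.37° clockwise from north.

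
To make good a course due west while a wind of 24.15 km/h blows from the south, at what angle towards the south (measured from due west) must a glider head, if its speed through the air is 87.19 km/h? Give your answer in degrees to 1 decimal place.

16.1°

The wind pushes perpendicular to the desired track; the heading must have a component into the wind equal to 24.15 km/h: 87.19 sin θ = 24.15.
sin θ = 0.2770, so θ = 16.080°.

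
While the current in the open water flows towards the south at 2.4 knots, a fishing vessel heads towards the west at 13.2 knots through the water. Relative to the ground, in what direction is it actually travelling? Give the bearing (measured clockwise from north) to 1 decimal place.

Taking east as x and north as y: velocity relative to the water = (-13.200, 0.000) knots; the water relative to ground = (0.000, -2.400) knots.
Velocity relative to ground = (-13.200, 0.000) + (0.000, -2.400) = (-13.200, -2.400) knots.
Bearing = atan2(-13.20, -2.40) = 259.70° clockwise from north.

259.7°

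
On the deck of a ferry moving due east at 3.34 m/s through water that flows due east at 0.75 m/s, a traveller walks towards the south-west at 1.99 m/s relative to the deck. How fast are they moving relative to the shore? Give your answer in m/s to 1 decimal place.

In east/north components (m/s): traveller relative to ferry = (-1.407, -1.407); ferry relative to water = (3.340, 0.000); water relative to ground = (0.750, 0.000).
Sum = (2.683, -1.407) m/s.
Speed = |(2.683, -1.407)| = 3.029 m/s.

3.0 m/s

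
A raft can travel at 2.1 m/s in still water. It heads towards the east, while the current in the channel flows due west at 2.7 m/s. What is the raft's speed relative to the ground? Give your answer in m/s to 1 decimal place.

Taking east as x and north as y: velocity relative to the water = (2.100, 0.000) m/s; the water relative to ground = (-2.700, 0.000) m/s.
Velocity relative to ground = (2.100, 0.000) + (-2.700, 0.000) = (-0.600, 0.000) m/s.
Speed = |(-0.600, 0.000)| = 0.600 m/s.

0.6 m/s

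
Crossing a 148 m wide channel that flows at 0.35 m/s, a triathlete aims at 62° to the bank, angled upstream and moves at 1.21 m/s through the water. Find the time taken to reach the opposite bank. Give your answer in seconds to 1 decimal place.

138.5 s

The component of the triathlete's velocity perpendicular to the bank is 1.21 × sin 62° = 1.068 m/s.
Only the cross-stream component determines the crossing time; the current contributes nothing perpendicular to the bank.
Time = 148 / 1.068 = 138.529 s.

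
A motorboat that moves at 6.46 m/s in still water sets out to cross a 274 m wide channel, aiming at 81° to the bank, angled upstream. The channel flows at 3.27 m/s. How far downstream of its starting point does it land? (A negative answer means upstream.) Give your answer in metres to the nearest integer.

97 m

Perpendicular speed = 6.380 m/s; crossing time = 274 / 6.380 = 42.944 s.
Net downstream speed = 2.259 m/s.
Drift = 2.259 × 42.944 = 97.028 m (downstream).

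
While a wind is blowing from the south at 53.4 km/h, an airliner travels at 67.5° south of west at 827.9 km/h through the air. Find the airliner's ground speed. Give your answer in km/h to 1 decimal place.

778.8 km/h

Taking east as x and north as y: velocity relative to the air = (-316.824, -764.880) km/h; the air relative to ground = (0.000, 53.400) km/h.
Velocity relative to ground = (-316.824, -764.880) + (0.000, 53.400) = (-316.824, -711.480) km/h.
Speed = |(-316.824, -711.480)| = 778.833 km/h.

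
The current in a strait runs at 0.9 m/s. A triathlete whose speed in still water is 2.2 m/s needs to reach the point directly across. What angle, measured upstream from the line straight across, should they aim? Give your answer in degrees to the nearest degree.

24°

To cancel the current, the upstream component of the triathlete's velocity must equal the flow: 2.2 sin θ = 0.9.
sin θ = 0.9 / 2.2 = 0.4091.
θ = arcsin(0.4091) = 24.148°.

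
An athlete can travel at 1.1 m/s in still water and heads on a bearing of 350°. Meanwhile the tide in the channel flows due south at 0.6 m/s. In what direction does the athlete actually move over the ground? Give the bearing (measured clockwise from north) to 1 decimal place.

338.4°

Taking east as x and north as y: velocity relative to the water = (-0.191, 1.083) m/s; the water relative to ground = (0.000, -0.600) m/s.
Velocity relative to ground = (-0.191, 1.083) + (0.000, -0.600) = (-0.191, 0.483) m/s.
Bearing = atan2(-0.19, 0.48) = 338.43° clockwise from north.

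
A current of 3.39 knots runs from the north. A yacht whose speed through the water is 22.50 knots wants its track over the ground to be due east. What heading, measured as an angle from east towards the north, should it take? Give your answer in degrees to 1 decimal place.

8.7°

The current pushes perpendicular to the desired track; the heading must have a component into the current equal to 3.39 knots: 22.50 sin θ = 3.39.
sin θ = 0.1507, so θ = 8.666°.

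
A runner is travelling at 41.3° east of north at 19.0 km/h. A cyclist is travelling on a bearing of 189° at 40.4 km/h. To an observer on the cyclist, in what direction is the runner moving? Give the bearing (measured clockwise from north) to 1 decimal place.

019.2°

Taking east as x and north as y: runner velocity = (12.540, 14.274) km/h; cyclist velocity = (-6.320, -39.903) km/h.
Velocity of runner relative to cyclist = (12.540, 14.274) − (-6.320, -39.903) = (18.860, 54.177) km/h.
Bearing = atan2(18.86, 54.18) = 19.19° clockwise from north.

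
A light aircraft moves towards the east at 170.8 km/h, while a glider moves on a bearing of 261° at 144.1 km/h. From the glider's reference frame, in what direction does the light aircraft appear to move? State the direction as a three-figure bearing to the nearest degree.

Taking east as x and north as y: light aircraft velocity = (170.800, 0.000) km/h; glider velocity = (-142.326, -22.542) km/h.
Velocity of light aircraft relative to glider = (170.800, 0.000) − (-142.326, -22.542) = (313.126, 22.542) km/h.
Bearing = atan2(313.13, 22.54) = 85.88° clockwise from north.

086°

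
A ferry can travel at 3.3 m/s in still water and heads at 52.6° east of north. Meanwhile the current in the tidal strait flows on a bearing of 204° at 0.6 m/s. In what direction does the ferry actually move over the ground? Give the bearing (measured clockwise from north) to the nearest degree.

059°

Taking east as x and north as y: velocity relative to the water = (2.622, 2.004) m/s; the water relative to ground = (-0.244, -0.548) m/s.
Velocity relative to ground = (2.622, 2.004) + (-0.244, -0.548) = (2.378, 1.456) m/s.
Bearing = atan2(2.38, 1.46) = 58.51° clockwise from north.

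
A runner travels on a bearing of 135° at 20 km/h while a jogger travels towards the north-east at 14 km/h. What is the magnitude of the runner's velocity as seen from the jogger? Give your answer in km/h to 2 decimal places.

Taking east as x and north as y: runner velocity = (14.142, -14.142) km/h; jogger velocity = (9.899, 9.899) km/h.
Velocity of runner relative to jogger = (14.142, -14.142) − (9.899, 9.899) = (4.243, -24.042) km/h.
Magnitude = |(4.243, -24.042)| = 24.413 km/h.

24.41 km/h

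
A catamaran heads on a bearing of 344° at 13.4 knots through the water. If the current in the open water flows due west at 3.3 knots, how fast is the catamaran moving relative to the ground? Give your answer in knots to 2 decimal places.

14.66 knots

Taking east as x and north as y: velocity relative to the water = (-3.694, 12.881) knots; the water relative to ground = (-3.300, 0.000) knots.
Velocity relative to ground = (-3.694, 12.881) + (-3.300, 0.000) = (-6.994, 12.881) knots.
Speed = |(-6.994, 12.881)| = 14.657 knots.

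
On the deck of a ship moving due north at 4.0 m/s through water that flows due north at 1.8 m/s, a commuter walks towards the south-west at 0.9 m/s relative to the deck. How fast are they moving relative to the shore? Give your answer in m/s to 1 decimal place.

5.2 m/s

In east/north components (m/s): commuter relative to ship = (-0.636, -0.636); ship relative to water = (0.000, 4.000); water relative to ground = (0.000, 1.800).
Sum = (-0.636, 5.164) m/s.
Speed = |(-0.636, 5.164)| = 5.203 m/s.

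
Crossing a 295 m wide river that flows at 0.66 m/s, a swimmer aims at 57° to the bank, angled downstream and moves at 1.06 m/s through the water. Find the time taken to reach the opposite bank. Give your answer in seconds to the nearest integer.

The component of the swimmer's velocity perpendicular to the bank is 1.06 × sin 57° = 0.889 m/s.
The flow acts along the bank and has no component across it.
Time = 295 / 0.889 = 331.837 s.

332 s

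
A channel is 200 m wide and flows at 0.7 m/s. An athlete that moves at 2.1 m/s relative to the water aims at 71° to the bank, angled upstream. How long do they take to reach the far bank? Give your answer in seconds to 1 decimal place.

100.7 s

The component of the athlete's velocity perpendicular to the bank is 2.1 × sin 71° = 1.986 m/s.
The flow acts along the bank and has no component across it.
Time = 200 / 1.986 = 100.726 s.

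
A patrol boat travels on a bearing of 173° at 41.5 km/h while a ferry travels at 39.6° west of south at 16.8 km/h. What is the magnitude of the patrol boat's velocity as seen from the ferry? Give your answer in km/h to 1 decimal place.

32.3 km/h

Taking east as x and north as y: patrol boat velocity = (5.058, -41.191) km/h; ferry velocity = (-10.709, -12.945) km/h.
Velocity of patrol boat relative to ferry = (5.058, -41.191) − (-10.709, -12.945) = (15.766, -28.246) km/h.
Magnitude = |(15.766, -28.246)| = 32.348 km/h.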